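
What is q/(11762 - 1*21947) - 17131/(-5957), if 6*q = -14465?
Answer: 124991/40158 ≈ 3.1125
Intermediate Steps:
q = -14465/6 (q = (1/6)*(-14465) = -14465/6 ≈ -2410.8)
q/(11762 - 1*21947) - 17131/(-5957) = -14465/(6*(11762 - 1*21947)) - 17131/(-5957) = -14465/(6*(11762 - 21947)) - 17131*(-1/5957) = -14465/6/(-10185) + 463/161 = -14465/6*(-1/10185) + 463/161 = 2893/12222 + 463/161 = 124991/40158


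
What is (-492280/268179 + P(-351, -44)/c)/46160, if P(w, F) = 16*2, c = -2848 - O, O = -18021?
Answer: -932597839/23478591409590 ≈ -3.9721e-5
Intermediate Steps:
c = 15173 (c = -2848 - 1*(-18021) = -2848 + 18021 = 15173)
P(w, F) = 32
(-492280/268179 + P(-351, -44)/c)/46160 = (-492280/268179 + 32/15173)/46160 = (-492280*1/268179 + 32*(1/15173))*(1/46160) = (-492280/268179 + 32/15173)*(1/46160) = -7460782712/4069079967*1/46160 = -932597839/23478591409590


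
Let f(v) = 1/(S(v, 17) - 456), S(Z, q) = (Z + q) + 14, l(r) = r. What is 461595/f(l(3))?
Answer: -194793090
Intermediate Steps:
S(Z, q) = 14 + Z + q
f(v) = 1/(-425 + v) (f(v) = 1/((14 + v + 17) - 456) = 1/((31 + v) - 456) = 1/(-425 + v))
461595/f(l(3)) = 461595/(1/(-425 + 3)) = 461595/(1/(-422)) = 461595/(-1/422) = 461595*(-422) = -194793090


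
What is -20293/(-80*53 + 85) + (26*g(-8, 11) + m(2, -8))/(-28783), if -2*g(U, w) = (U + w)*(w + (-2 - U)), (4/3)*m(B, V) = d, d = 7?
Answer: 2347305481/478373460 ≈ 4.9068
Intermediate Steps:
m(B, V) = 21/4 (m(B, V) = (¾)*7 = 21/4)
g(U, w) = -(U + w)*(-2 + w - U)/2 (g(U, w) = -(U + w)*(w + (-2 - U))/2 = -(U + w)*(-2 + w - U)/2)
-20293/(-80*53 + 85) + (26*g(-8, 11) + m(2, -8))/(-28783) = -20293/(-80*53 + 85) + (26*(-8 + 11 + (½)*(-8)² - ½*11²) + 21/4)/(-28783) = -20293/(-4240 + 85) + (26*(-8 + 11 + (½)*64 - ½*121) + 21/4)*(-1/28783) = -20293/(-4155) + (26*(-8 + 11 + 32 - 121/2) + 21/4)*(-1/28783) = -20293*(-1/4155) + (26*(-51/2) + 21/4)*(-1/28783) = 20293/4155 + (-663 + 21/4)*(-1/28783) = 20293/4155 - 2631/4*(-1/28783) = 20293/4155 + 2631/115132 = 2347305481/478373460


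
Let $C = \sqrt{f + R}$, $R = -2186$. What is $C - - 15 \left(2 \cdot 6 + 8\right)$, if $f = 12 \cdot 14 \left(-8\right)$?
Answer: $300 + i \sqrt{3530} \approx 300.0 + 59.414 i$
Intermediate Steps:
$f = -1344$ ($f = 168 \left(-8\right) = -1344$)
$C = i \sqrt{3530}$ ($C = \sqrt{-1344 - 2186} = \sqrt{-3530} = i \sqrt{3530} \approx 59.414 i$)
$C - - 15 \left(2 \cdot 6 + 8\right) = i \sqrt{3530} - - 15 \left(2 \cdot 6 + 8\right) = i \sqrt{3530} - - 15 \left(12 + 8\right) = i \sqrt{3530} - \left(-15\right) 20 = i \sqrt{3530} - -300 = i \sqrt{3530} + 300 = 300 + i \sqrt{3530}$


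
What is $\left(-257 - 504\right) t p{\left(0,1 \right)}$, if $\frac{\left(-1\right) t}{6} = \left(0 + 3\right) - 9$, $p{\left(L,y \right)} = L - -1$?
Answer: $-27396$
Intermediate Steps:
$p{\left(L,y \right)} = 1 + L$ ($p{\left(L,y \right)} = L + 1 = 1 + L$)
$t = 36$ ($t = - 6 \left(\left(0 + 3\right) - 9\right) = - 6 \left(3 - 9\right) = \left(-6\right) \left(-6\right) = 36$)
$\left(-257 - 504\right) t p{\left(0,1 \right)} = \left(-257 - 504\right) 36 \left(1 + 0\right) = \left(-257 - 504\right) 36 \cdot 1 = \left(-761\right) 36 = -27396$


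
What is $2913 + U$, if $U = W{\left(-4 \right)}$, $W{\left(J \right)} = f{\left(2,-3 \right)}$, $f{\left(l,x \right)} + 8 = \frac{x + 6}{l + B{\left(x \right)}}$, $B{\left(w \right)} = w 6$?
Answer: $\frac{46477}{16} \approx 2904.8$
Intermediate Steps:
$B{\left(w \right)} = 6 w$
$f{\left(l,x \right)} = -8 + \frac{6 + x}{l + 6 x}$ ($f{\left(l,x \right)} = -8 + \frac{x + 6}{l + 6 x} = -8 + \frac{6 + x}{l + 6 x}$)
$W{\left(J \right)} = - \frac{131}{16}$ ($W{\left(J \right)} = \frac{6 - -141 - 16}{2 + 6 \left(-3\right)} = \frac{6 + 141 - 16}{2 - 18} = \frac{1}{-16} \cdot 131 = \left(- \frac{1}{16}\right) 131 = - \frac{131}{16}$)
$U = - \frac{131}{16} \approx -8.1875$
$2913 + U = 2913 - \frac{131}{16} = \frac{46477}{16}$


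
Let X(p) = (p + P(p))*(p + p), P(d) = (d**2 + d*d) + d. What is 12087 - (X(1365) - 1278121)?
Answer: -10179371192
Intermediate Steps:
P(d) = d + 2*d**2 (P(d) = (d**2 + d**2) + d = 2*d**2 + d = d + 2*d**2)
X(p) = 2*p*(p + p*(1 + 2*p)) (X(p) = (p + p*(1 + 2*p))*(p + p) = (p + p*(1 + 2*p))*(2*p) = 2*p*(p + p*(1 + 2*p)))
12087 - (X(1365) - 1278121) = 12087 - (4*1365**2*(1 + 1365) - 1278121) = 12087 - (4*1863225*1366 - 1278121) = 12087 - (10180661400 - 1278121) = 12087 - 1*10179383279 = 12087 - 10179383279 = -10179371192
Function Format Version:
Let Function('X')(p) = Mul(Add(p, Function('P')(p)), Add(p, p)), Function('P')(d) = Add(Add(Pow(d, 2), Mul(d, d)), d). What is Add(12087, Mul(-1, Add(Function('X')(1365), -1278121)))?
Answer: -10179371192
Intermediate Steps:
Function('P')(d) = Add(d, Mul(2, Pow(d, 2))) (Function('P')(d) = Add(Add(Pow(d, 2), Pow(d, 2)), d) = Add(Mul(2, Pow(d, 2)), d) = Add(d, Mul(2, Pow(d, 2))))
Function('X')(p) = Mul(2, p, Add(p, Mul(p, Add(1, Mul(2, p))))) (Function('X')(p) = Mul(Add(p, Mul(p, Add(1, Mul(2, p)))), Add(p, p)) = Mul(Add(p, Mul(p, Add(1, Mul(2, p)))), Mul(2, p)) = Mul(2, p, Add(p, Mul(p, Add(1, Mul(2, p))))))
Add(12087, Mul(-1, Add(Function('X')(1365), -1278121))) = Add(12087, Mul(-1, Add(Mul(4, Pow(1365, 2), Add(1, 1365)), -1278121))) = Add(12087, Mul(-1, Add(Mul(4, 1863225, 1366), -1278121))) = Add(12087, Mul(-1, Add(10180661400, -1278121))) = Add(12087, Mul(-1, 10179383279)) = Add(12087, -10179383279) = -10179371192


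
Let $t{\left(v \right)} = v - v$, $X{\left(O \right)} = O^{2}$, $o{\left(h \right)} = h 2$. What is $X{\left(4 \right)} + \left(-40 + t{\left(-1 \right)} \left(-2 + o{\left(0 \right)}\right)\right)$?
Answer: $-24$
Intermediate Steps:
$o{\left(h \right)} = 2 h$
$t{\left(v \right)} = 0$
$X{\left(4 \right)} + \left(-40 + t{\left(-1 \right)} \left(-2 + o{\left(0 \right)}\right)\right) = 4^{2} - \left(40 + 0 \left(-2 + 2 \cdot 0\right)\right) = 16 - \left(40 + 0 \left(-2 + 0\right)\right) = 16 + \left(-40 + 0 \left(-2\right)\right) = 16 + \left(-40 + 0\right) = 16 - 40 = -24$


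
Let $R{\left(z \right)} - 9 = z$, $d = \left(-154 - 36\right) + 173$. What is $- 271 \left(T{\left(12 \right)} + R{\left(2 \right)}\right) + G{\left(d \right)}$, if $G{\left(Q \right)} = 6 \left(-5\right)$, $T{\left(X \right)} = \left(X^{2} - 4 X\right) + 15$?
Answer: $-33092$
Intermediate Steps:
$d = -17$ ($d = -190 + 173 = -17$)
$R{\left(z \right)} = 9 + z$
$T{\left(X \right)} = 15 + X^{2} - 4 X$
$G{\left(Q \right)} = -30$
$- 271 \left(T{\left(12 \right)} + R{\left(2 \right)}\right) + G{\left(d \right)} = - 271 \left(\left(15 + 12^{2} - 48\right) + \left(9 + 2\right)\right) - 30 = - 271 \left(\left(15 + 144 - 48\right) + 11\right) - 30 = - 271 \left(111 + 11\right) - 30 = \left(-271\right) 122 - 30 = -33062 - 30 = -33092$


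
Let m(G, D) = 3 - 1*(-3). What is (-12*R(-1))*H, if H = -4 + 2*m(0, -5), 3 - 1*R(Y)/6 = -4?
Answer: -4032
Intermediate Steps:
R(Y) = 42 (R(Y) = 18 - 6*(-4) = 18 + 24 = 42)
m(G, D) = 6 (m(G, D) = 3 + 3 = 6)
H = 8 (H = -4 + 2*6 = -4 + 12 = 8)
(-12*R(-1))*H = -12*42*8 = -504*8 = -4032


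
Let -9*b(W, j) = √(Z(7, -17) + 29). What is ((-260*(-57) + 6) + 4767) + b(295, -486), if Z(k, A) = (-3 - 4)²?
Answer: 19593 - √78/9 ≈ 19592.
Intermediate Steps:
Z(k, A) = 49 (Z(k, A) = (-7)² = 49)
b(W, j) = -√78/9 (b(W, j) = -√(49 + 29)/9 = -√78/9)
((-260*(-57) + 6) + 4767) + b(295, -486) = ((-260*(-57) + 6) + 4767) - √78/9 = ((14820 + 6) + 4767) - √78/9 = (14826 + 4767) - √78/9 = 19593 - √78/9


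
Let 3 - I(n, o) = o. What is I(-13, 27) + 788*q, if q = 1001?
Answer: 788764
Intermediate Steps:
I(n, o) = 3 - o
I(-13, 27) + 788*q = (3 - 1*27) + 788*1001 = (3 - 27) + 788788 = -24 + 788788 = 788764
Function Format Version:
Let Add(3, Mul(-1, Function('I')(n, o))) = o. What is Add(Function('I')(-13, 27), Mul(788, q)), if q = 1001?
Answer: 788764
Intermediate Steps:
Function('I')(n, o) = Add(3, Mul(-1, o))
Add(Function('I')(-13, 27), Mul(788, q)) = Add(Add(3, Mul(-1, 27)), Mul(788, 1001)) = Add(Add(3, -27), 788788) = Add(-24, 788788) = 788764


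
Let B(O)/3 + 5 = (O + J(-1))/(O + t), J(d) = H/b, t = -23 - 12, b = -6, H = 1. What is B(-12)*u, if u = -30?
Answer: 20055/47 ≈ 426.70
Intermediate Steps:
t = -35
J(d) = -1/6 (J(d) = 1/(-6) = 1*(-1/6) = -1/6)
B(O) = -15 + 3*(-1/6 + O)/(-35 + O) (B(O) = -15 + 3*((O - 1/6)/(O - 35)) = -15 + 3*((-1/6 + O)/(-35 + O)) = -15 + 3*(-1/6 + O)/(-35 + O))
B(-12)*u = ((1049 - 24*(-12))/(2*(-35 - 12)))*(-30) = ((1/2)*(1049 + 288)/(-47))*(-30) = ((1/2)*(-1/47)*1337)*(-30) = -1337/94*(-30) = 20055/47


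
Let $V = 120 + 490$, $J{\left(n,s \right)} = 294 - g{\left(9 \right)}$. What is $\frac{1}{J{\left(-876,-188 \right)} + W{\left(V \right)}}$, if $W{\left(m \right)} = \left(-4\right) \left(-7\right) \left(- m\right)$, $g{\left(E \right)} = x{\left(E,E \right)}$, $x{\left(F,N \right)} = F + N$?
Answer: $- \frac{1}{16804} \approx -5.951 \cdot 10^{-5}$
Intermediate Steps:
$g{\left(E \right)} = 2 E$ ($g{\left(E \right)} = E + E = 2 E$)
$J{\left(n,s \right)} = 276$ ($J{\left(n,s \right)} = 294 - 2 \cdot 9 = 294 - 18 = 276$)
$V = 610$
$W{\left(m \right)} = - 28 m$ ($W{\left(m \right)} = 28 \left(- m\right) = - 28 m$)
$\frac{1}{J{\left(-876,-188 \right)} + W{\left(V \right)}} = \frac{1}{276 - 17080} = \frac{1}{-16804} = - \frac{1}{16804}$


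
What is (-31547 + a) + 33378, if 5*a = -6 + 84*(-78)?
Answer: 2597/5 ≈ 519.40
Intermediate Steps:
a = -6558/5 (a = (-6 + 84*(-78))/5 = (-6 - 6552)/5 = (⅕)*(-6558) = -6558/5 ≈ -1311.6)
(-31547 + a) + 33378 = (-31547 - 6558/5) + 33378 = -164293/5 + 33378 = 2597/5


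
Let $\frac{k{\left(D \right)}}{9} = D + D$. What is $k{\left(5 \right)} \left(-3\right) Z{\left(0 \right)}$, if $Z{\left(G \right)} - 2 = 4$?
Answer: $-1620$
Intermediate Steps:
$Z{\left(G \right)} = 6$ ($Z{\left(G \right)} = 2 + 4 = 6$)
$k{\left(D \right)} = 18 D$ ($k{\left(D \right)} = 9 \left(D + D\right) = 9 \cdot 2 D = 18 D$)
$k{\left(5 \right)} \left(-3\right) Z{\left(0 \right)} = 18 \cdot 5 \left(-3\right) 6 = 90 \left(-3\right) 6 = \left(-270\right) 6 = -1620$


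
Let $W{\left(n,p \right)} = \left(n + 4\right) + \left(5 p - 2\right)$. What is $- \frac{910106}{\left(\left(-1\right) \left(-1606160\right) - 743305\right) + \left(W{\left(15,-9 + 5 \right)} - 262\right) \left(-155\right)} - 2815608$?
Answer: $- \frac{1272556724773}{451965} \approx -2.8156 \cdot 10^{6}$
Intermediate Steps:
$W{\left(n,p \right)} = 2 + n + 5 p$ ($W{\left(n,p \right)} = \left(4 + n\right) + \left(-2 + 5 p\right) = 2 + n + 5 p$)
$- \frac{910106}{\left(\left(-1\right) \left(-1606160\right) - 743305\right) + \left(W{\left(15,-9 + 5 \right)} - 262\right) \left(-155\right)} - 2815608 = - \frac{910106}{\left(\left(-1\right) \left(-1606160\right) - 743305\right) + \left(\left(2 + 15 + 5 \left(-9 + 5\right)\right) - 262\right) \left(-155\right)} - 2815608 = - \frac{910106}{\left(1606160 - 743305\right) + \left(\left(2 + 15 + 5 \left(-4\right)\right) - 262\right) \left(-155\right)} - 2815608 = - \frac{910106}{862855 + \left(\left(2 + 15 - 20\right) - 262\right) \left(-155\right)} - 2815608 = - \frac{910106}{862855 + \left(-3 - 262\right) \left(-155\right)} - 2815608 = - \frac{910106}{862855 - -41075} - 2815608 = - \frac{910106}{862855 + 41075} - 2815608 = - \frac{910106}{903930} - 2815608 = \left(-910106\right) \frac{1}{903930} - 2815608 = - \frac{455053}{451965} - 2815608 = - \frac{1272556724773}{451965}$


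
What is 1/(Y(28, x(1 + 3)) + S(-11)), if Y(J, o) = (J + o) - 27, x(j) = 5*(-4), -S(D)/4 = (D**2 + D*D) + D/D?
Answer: -1/991 ≈ -0.0010091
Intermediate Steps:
S(D) = -4 - 8*D**2 (S(D) = -4*((D**2 + D*D) + D/D) = -4*((D**2 + D**2) + 1) = -4*(2*D**2 + 1) = -4*(1 + 2*D**2) = -4 - 8*D**2)
x(j) = -20
Y(J, o) = -27 + J + o
1/(Y(28, x(1 + 3)) + S(-11)) = 1/((-27 + 28 - 20) + (-4 - 8*(-11)**2)) = 1/(-19 + (-4 - 8*121)) = 1/(-19 + (-4 - 968)) = 1/(-19 - 972) = 1/(-991) = -1/991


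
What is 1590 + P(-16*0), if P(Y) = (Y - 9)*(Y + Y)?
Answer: 1590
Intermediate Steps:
P(Y) = 2*Y*(-9 + Y) (P(Y) = (-9 + Y)*(2*Y) = 2*Y*(-9 + Y))
1590 + P(-16*0) = 1590 + 2*(-16*0)*(-9 - 16*0) = 1590 + 2*0*(-9 + 0) = 1590 + 2*0*(-9) = 1590 + 0 = 1590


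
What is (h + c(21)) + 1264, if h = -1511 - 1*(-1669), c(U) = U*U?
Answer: 1863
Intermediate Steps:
c(U) = U²
h = 158 (h = -1511 + 1669 = 158)
(h + c(21)) + 1264 = (158 + 21²) + 1264 = (158 + 441) + 1264 = 599 + 1264 = 1863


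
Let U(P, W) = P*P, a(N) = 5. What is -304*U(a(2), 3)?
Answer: -7600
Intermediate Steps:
U(P, W) = P**2
-304*U(a(2), 3) = -304*5**2 = -304*25 = -7600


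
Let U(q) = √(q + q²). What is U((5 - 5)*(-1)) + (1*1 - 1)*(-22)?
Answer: 0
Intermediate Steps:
U((5 - 5)*(-1)) + (1*1 - 1)*(-22) = √(((5 - 5)*(-1))*(1 + (5 - 5)*(-1))) + (1*1 - 1)*(-22) = √((0*(-1))*(1 + 0*(-1))) + (1 - 1)*(-22) = √(0*(1 + 0)) + 0*(-22) = √(0*1) + 0 = √0 + 0 = 0 + 0 = 0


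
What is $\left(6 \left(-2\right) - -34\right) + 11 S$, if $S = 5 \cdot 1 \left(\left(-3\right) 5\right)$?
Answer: $-803$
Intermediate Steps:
$S = -75$ ($S = 5 \left(-15\right) = -75$)
$\left(6 \left(-2\right) - -34\right) + 11 S = \left(6 \left(-2\right) - -34\right) + 11 \left(-75\right) = \left(-12 + 34\right) - 825 = 22 - 825 = -803$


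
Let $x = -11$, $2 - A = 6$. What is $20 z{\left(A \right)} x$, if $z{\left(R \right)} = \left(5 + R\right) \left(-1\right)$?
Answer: $220$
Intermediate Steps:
$A = -4$ ($A = 2 - 6 = -4$)
$z{\left(R \right)} = -5 - R$
$20 z{\left(A \right)} x = 20 \left(-5 - -4\right) \left(-11\right) = 20 \left(-5 + 4\right) \left(-11\right) = 20 \left(-1\right) \left(-11\right) = \left(-20\right) \left(-11\right) = 220$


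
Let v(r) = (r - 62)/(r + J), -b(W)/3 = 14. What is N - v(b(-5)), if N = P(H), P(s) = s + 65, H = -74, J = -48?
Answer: -457/45 ≈ -10.156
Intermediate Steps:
b(W) = -42 (b(W) = -3*14 = -42)
P(s) = 65 + s
v(r) = (-62 + r)/(-48 + r) (v(r) = (r - 62)/(r - 48) = (-62 + r)/(-48 + r))
N = -9 (N = 65 - 74 = -9)
N - v(b(-5)) = -9 - (-62 - 42)/(-48 - 42) = -9 - (-104)/(-90) = -9 - (-1)*(-104)/90 = -9 - 1*52/45 = -9 - 52/45 = -457/45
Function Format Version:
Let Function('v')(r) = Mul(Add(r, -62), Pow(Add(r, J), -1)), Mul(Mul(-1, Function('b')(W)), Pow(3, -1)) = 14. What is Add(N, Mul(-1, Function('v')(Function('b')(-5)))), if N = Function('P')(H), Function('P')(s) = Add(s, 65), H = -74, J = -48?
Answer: Rational(-457, 45) ≈ -10.156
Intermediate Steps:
Function('b')(W) = -42 (Function('b')(W) = Mul(-3, 14) = -42)
Function('P')(s) = Add(65, s)
Function('v')(r) = Mul(Pow(Add(-48, r), -1), Add(-62, r)) (Function('v')(r) = Mul(Add(r, -62), Pow(Add(r, -48), -1)) = Mul(Add(-62, r), Pow(Add(-48, r), -1)) = Mul(Pow(Add(-48, r), -1), Add(-62, r)))
N = -9 (N = Add(65, -74) = -9)
Add(N, Mul(-1, Function('v')(Function('b')(-5)))) = Add(-9, Mul(-1, Mul(Pow(Add(-48, -42), -1), Add(-62, -42)))) = Add(-9, Mul(-1, Mul(Pow(-90, -1), -104))) = Add(-9, Mul(-1, Mul(Rational(-1, 90), -104))) = Add(-9, Mul(-1, Rational(52, 45))) = Add(-9, Rational(-52, 45)) = Rational(-457, 45)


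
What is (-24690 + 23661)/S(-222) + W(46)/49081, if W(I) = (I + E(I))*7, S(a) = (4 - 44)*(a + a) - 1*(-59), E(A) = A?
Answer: -39028913/874574339 ≈ -0.044626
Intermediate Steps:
S(a) = 59 - 80*a (S(a) = -80*a + 59 = 59 - 80*a)
W(I) = 14*I (W(I) = (I + I)*7 = (2*I)*7 = 14*I)
(-24690 + 23661)/S(-222) + W(46)/49081 = (-24690 + 23661)/(59 - 80*(-222)) + (14*46)/49081 = -1029/(59 + 17760) + 644*(1/49081) = -1029/17819 + 644/49081 = -39028913/874574339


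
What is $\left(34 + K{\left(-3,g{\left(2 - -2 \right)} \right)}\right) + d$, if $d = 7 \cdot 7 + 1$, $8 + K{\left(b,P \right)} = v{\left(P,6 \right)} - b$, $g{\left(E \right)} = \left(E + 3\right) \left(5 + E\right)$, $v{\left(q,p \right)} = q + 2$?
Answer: $144$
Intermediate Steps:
$v{\left(q,p \right)} = 2 + q$
$g{\left(E \right)} = \left(3 + E\right) \left(5 + E\right)$
$K{\left(b,P \right)} = -6 + P - b$ ($K{\left(b,P \right)} = -8 - \left(-2 + b - P\right) = -8 + \left(2 + P - b\right) = -6 + P - b$)
$d = 50$ ($d = 49 + 1 = 50$)
$\left(34 + K{\left(-3,g{\left(2 - -2 \right)} \right)}\right) + d = \left(34 - \left(-12 - \left(2 - -2\right)^{2} - 8 \left(2 - -2\right)\right)\right) + 50 = \left(34 + \left(-6 + \left(15 + \left(2 + 2\right)^{2} + 8 \left(2 + 2\right)\right) + 3\right)\right) + 50 = \left(34 + \left(-6 + \left(15 + 4^{2} + 8 \cdot 4\right) + 3\right)\right) + 50 = \left(34 + \left(-6 + \left(15 + 16 + 32\right) + 3\right)\right) + 50 = \left(34 + \left(-6 + 63 + 3\right)\right) + 50 = \left(34 + 60\right) + 50 = 94 + 50 = 144$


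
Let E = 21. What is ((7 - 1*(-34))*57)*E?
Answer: 49077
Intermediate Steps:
((7 - 1*(-34))*57)*E = ((7 - 1*(-34))*57)*21 = ((7 + 34)*57)*21 = (41*57)*21 = 2337*21 = 49077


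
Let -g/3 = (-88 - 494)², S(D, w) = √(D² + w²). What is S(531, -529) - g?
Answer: 1016172 + √561802 ≈ 1.0169e+6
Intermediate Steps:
g = -1016172 (g = -3*(-88 - 494)² = -3*(-582)² = -3*338724 = -1016172)
S(531, -529) - g = √(531² + (-529)²) - 1*(-1016172) = √(281961 + 279841) + 1016172 = √561802 + 1016172 = 1016172 + √561802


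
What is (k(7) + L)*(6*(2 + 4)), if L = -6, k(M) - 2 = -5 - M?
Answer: -576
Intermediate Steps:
k(M) = -3 - M (k(M) = 2 + (-5 - M) = -3 - M)
(k(7) + L)*(6*(2 + 4)) = ((-3 - 1*7) - 6)*(6*(2 + 4)) = ((-3 - 7) - 6)*(6*6) = (-10 - 6)*36 = -16*36 = -576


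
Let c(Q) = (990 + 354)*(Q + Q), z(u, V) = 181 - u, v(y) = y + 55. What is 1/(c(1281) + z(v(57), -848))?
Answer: 1/3443397 ≈ 2.9041e-7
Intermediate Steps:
v(y) = 55 + y
c(Q) = 2688*Q (c(Q) = 1344*(2*Q) = 2688*Q)
1/(c(1281) + z(v(57), -848)) = 1/(2688*1281 + (181 - (55 + 57))) = 1/(3443328 + (181 - 1*112)) = 1/(3443328 + (181 - 112)) = 1/(3443328 + 69) = 1/3443397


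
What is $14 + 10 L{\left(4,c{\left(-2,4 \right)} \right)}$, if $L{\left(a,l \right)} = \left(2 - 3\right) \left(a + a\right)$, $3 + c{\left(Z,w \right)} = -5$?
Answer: $-66$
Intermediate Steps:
$c{\left(Z,w \right)} = -8$ ($c{\left(Z,w \right)} = -3 - 5 = -8$)
$L{\left(a,l \right)} = - 2 a$
$14 + 10 L{\left(4,c{\left(-2,4 \right)} \right)} = 14 + 10 \left(\left(-2\right) 4\right) = 14 + 10 \left(-8\right) = 14 - 80 = -66$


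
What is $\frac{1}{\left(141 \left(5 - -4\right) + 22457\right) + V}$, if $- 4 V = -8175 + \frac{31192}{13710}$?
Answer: $\frac{27420}{706590949} \approx 3.8806 \cdot 10^{-5}$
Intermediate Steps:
$V = \frac{56024029}{27420}$ ($V = - \frac{-8175 + \frac{31192}{13710}}{4} = - \frac{-8175 + 31192 \cdot \frac{1}{13710}}{4} = - \frac{-8175 + \frac{15596}{6855}}{4} = \left(- \frac{1}{4}\right) \left(- \frac{56024029}{6855}\right) = \frac{56024029}{27420} \approx 2043.2$)
$\frac{1}{\left(141 \left(5 - -4\right) + 22457\right) + V} = \frac{1}{\left(141 \left(5 - -4\right) + 22457\right) + \frac{56024029}{27420}} = \frac{1}{\left(141 \left(5 + 4\right) + 22457\right) + \frac{56024029}{27420}} = \frac{1}{\left(141 \cdot 9 + 22457\right) + \frac{56024029}{27420}} = \frac{1}{\left(1269 + 22457\right) + \frac{56024029}{27420}} = \frac{1}{23726 + \frac{56024029}{27420}} = \frac{1}{\frac{706590949}{27420}} = \frac{27420}{706590949}$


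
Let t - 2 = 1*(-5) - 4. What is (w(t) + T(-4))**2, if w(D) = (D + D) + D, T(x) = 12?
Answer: 81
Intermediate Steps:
t = -7 (t = 2 + (1*(-5) - 4) = 2 + (-5 - 4) = 2 - 9 = -7)
w(D) = 3*D (w(D) = 2*D + D = 3*D)
(w(t) + T(-4))**2 = (3*(-7) + 12)**2 = (-21 + 12)**2 = (-9)**2 = 81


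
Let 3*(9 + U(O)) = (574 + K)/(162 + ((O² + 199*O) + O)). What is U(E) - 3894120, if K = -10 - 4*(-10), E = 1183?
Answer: -19115317410533/4908753 ≈ -3.8941e+6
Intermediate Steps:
K = 30 (K = -10 + 40 = 30)
U(O) = -9 + 604/(3*(162 + O² + 200*O)) (U(O) = -9 + ((574 + 30)/(162 + ((O² + 199*O) + O)))/3 = -9 + (604/(162 + (O² + 200*O)))/3 = -9 + (604/(162 + O² + 200*O))/3 = -9 + 604/(3*(162 + O² + 200*O)))
U(E) - 3894120 = (-3770 - 5400*1183 - 27*1183²)/(3*(162 + 1183² + 200*1183)) - 3894120 = (-3770 - 6388200 - 27*1399489)/(3*(162 + 1399489 + 236600)) - 3894120 = (⅓)*(-3770 - 6388200 - 37786203)/1636251 - 3894120 = (⅓)*(1/1636251)*(-44178173) - 3894120 = -44178173/4908753 - 3894120 = -19115317410533/4908753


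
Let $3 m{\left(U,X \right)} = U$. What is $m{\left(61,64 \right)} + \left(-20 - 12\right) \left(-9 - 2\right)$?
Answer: $\frac{1117}{3} \approx 372.33$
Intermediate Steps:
$m{\left(U,X \right)} = \frac{U}{3}$
$m{\left(61,64 \right)} + \left(-20 - 12\right) \left(-9 - 2\right) = \frac{1}{3} \cdot 61 + \left(-20 - 12\right) \left(-9 - 2\right) = \frac{61}{3} - 32 \left(-9 - 2\right) = \frac{61}{3} - -352 = \frac{61}{3} + 352 = \frac{1117}{3}$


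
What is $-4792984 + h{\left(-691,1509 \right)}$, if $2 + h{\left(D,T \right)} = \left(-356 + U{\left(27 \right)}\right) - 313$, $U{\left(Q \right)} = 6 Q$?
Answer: $-4793493$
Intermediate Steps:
$h{\left(D,T \right)} = -509$ ($h{\left(D,T \right)} = -2 + \left(\left(-356 + 6 \cdot 27\right) - 313\right) = -2 + \left(\left(-356 + 162\right) - 313\right) = -2 - 507 = -509$)
$-4792984 + h{\left(-691,1509 \right)} = -4792984 - 509 = -4793493$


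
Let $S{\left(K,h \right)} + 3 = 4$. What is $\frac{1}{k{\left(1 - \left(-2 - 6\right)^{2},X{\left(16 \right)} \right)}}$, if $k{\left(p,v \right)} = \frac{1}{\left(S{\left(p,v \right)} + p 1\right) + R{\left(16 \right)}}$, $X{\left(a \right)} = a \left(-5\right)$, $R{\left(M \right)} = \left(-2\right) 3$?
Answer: $-68$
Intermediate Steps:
$S{\left(K,h \right)} = 1$ ($S{\left(K,h \right)} = -3 + 4 = 1$)
$R{\left(M \right)} = -6$
$X{\left(a \right)} = - 5 a$
$k{\left(p,v \right)} = \frac{1}{-5 + p}$ ($k{\left(p,v \right)} = \frac{1}{\left(1 + p 1\right) - 6} = \frac{1}{\left(1 + p\right) - 6} = \frac{1}{-5 + p}$)
$\frac{1}{k{\left(1 - \left(-2 - 6\right)^{2},X{\left(16 \right)} \right)}} = \frac{1}{\frac{1}{-5 + \left(1 - \left(-2 - 6\right)^{2}\right)}} = \frac{1}{\frac{1}{-5 + \left(1 - \left(-8\right)^{2}\right)}} = \frac{1}{\frac{1}{-5 + \left(1 - 64\right)}} = \frac{1}{\frac{1}{-5 - 63}} = \frac{1}{\frac{1}{-68}} = \frac{1}{- \frac{1}{68}} = -68$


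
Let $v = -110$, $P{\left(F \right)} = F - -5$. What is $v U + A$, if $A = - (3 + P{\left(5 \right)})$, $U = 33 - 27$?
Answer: $-673$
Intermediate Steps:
$P{\left(F \right)} = 5 + F$ ($P{\left(F \right)} = F + 5 = 5 + F$)
$U = 6$ ($U = 33 - 27 = 6$)
$A = -13$ ($A = - (3 + \left(5 + 5\right)) = - (3 + 10) = \left(-1\right) 13 = -13$)
$v U + A = \left(-110\right) 6 - 13 = -660 - 13 = -673$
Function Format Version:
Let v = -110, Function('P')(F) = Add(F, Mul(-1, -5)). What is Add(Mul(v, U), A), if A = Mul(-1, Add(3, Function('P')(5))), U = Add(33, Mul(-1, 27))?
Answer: -673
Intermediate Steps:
Function('P')(F) = Add(5, F) (Function('P')(F) = Add(F, 5) = Add(5, F))
U = 6 (U = Add(33, -27) = 6)
A = -13 (A = Mul(-1, Add(3, Add(5, 5))) = Mul(-1, Add(3, 10)) = Mul(-1, 13) = -13)
Add(Mul(v, U), A) = Add(Mul(-110, 6), -13) = Add(-660, -13) = -673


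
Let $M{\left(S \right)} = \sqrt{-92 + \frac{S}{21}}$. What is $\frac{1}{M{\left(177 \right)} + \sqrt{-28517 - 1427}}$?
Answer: $- \frac{7 i}{3 \sqrt{455} + 14 \sqrt{7486}} \approx - 0.0054889 i$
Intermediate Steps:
$M{\left(S \right)} = \sqrt{-92 + \frac{S}{21}}$ ($M{\left(S \right)} = \sqrt{-92 + S \frac{1}{21}} = \sqrt{-92 + \frac{S}{21}}$)
$\frac{1}{M{\left(177 \right)} + \sqrt{-28517 - 1427}} = \frac{1}{\frac{\sqrt{-40572 + 21 \cdot 177}}{21} + \sqrt{-28517 - 1427}} = \frac{1}{\frac{\sqrt{-40572 + 3717}}{21} + \sqrt{-29944}} = \frac{1}{\frac{\sqrt{-36855}}{21} + 2 i \sqrt{7486}} = \frac{1}{\frac{9 i \sqrt{455}}{21} + 2 i \sqrt{7486}} = \frac{1}{\frac{3 i \sqrt{455}}{7} + 2 i \sqrt{7486}} = \frac{1}{2 i \sqrt{7486} + \frac{3 i \sqrt{455}}{7}}$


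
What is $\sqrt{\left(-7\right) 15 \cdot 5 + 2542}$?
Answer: $\sqrt{2017} \approx 44.911$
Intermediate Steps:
$\sqrt{\left(-7\right) 15 \cdot 5 + 2542} = \sqrt{\left(-105\right) 5 + 2542} = \sqrt{-525 + 2542} = \sqrt{2017}$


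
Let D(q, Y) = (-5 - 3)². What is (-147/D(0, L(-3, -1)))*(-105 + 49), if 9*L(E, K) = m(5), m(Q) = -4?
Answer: 1029/8 ≈ 128.63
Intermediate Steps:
L(E, K) = -4/9 (L(E, K) = (⅑)*(-4) = -4/9)
D(q, Y) = 64 (D(q, Y) = (-8)² = 64)
(-147/D(0, L(-3, -1)))*(-105 + 49) = (-147/64)*(-105 + 49) = -147*1/64*(-56) = -147/64*(-56) = 1029/8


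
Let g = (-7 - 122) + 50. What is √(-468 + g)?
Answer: I*√547 ≈ 23.388*I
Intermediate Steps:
g = -79 (g = -129 + 50 = -79)
√(-468 + g) = √(-468 - 79) = √(-547) = I*√547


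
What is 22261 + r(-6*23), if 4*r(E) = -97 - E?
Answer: 89085/4 ≈ 22271.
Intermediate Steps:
r(E) = -97/4 - E/4 (r(E) = (-97 - E)/4 = -97/4 - E/4)
22261 + r(-6*23) = 22261 + (-97/4 - (-3)*23/2) = 22261 + (-97/4 - ¼*(-138)) = 22261 + (-97/4 + 69/2) = 22261 + 41/4 = 89085/4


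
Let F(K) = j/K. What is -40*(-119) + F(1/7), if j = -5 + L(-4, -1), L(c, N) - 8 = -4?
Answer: 4753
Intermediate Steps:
L(c, N) = 4 (L(c, N) = 8 - 4 = 4)
j = -1 (j = -5 + 4 = -1)
F(K) = -1/K
-40*(-119) + F(1/7) = -40*(-119) - 1/(1/7) = 4760 - 1/⅐ = 4760 - 1*7 = 4760 - 7 = 4753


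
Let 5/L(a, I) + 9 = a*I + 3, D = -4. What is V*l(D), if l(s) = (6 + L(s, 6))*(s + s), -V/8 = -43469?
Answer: -48685280/3 ≈ -1.6228e+7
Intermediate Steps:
V = 347752 (V = -8*(-43469) = 347752)
L(a, I) = 5/(-6 + I*a) (L(a, I) = 5/(-9 + (a*I + 3)) = 5/(-9 + (I*a + 3)) = 5/(-9 + (3 + I*a)) = 5/(-6 + I*a))
l(s) = 2*s*(6 + 5/(-6 + 6*s)) (l(s) = (6 + 5/(-6 + 6*s))*(s + s) = (6 + 5/(-6 + 6*s))*(2*s) = 2*s*(6 + 5/(-6 + 6*s)))
V*l(D) = 347752*((⅓)*(-4)*(-31 + 36*(-4))/(-1 - 4)) = 347752*((⅓)*(-4)*(-31 - 144)/(-5)) = 347752*((⅓)*(-4)*(-⅕)*(-175)) = 347752*(-140/3) = -48685280/3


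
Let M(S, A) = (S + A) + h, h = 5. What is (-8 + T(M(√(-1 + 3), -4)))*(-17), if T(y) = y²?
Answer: 85 - 34*√2 ≈ 36.917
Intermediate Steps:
M(S, A) = 5 + A + S (M(S, A) = (S + A) + 5 = (A + S) + 5 = 5 + A + S)
(-8 + T(M(√(-1 + 3), -4)))*(-17) = (-8 + (5 - 4 + √(-1 + 3))²)*(-17) = (-8 + (5 - 4 + √2)²)*(-17) = (-8 + (1 + √2)²)*(-17) = 136 - 17*(1 + √2)²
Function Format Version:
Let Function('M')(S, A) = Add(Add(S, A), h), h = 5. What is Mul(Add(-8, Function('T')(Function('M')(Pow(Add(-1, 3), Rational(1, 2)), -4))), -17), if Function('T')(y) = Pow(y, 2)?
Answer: Add(85, Mul(-34, Pow(2, Rational(1, 2)))) ≈ 36.917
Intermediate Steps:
Function('M')(S, A) = Add(5, A, S) (Function('M')(S, A) = Add(Add(S, A), 5) = Add(Add(A, S), 5) = Add(5, A, S))
Mul(Add(-8, Function('T')(Function('M')(Pow(Add(-1, 3), Rational(1, 2)), -4))), -17) = Mul(Add(-8, Pow(Add(5, -4, Pow(Add(-1, 3), Rational(1, 2))), 2)), -17) = Mul(Add(-8, Pow(Add(5, -4, Pow(2, Rational(1, 2))), 2)), -17) = Mul(Add(-8, Pow(Add(1, Pow(2, Rational(1, 2))), 2)), -17) = Add(136, Mul(-17, Pow(Add(1, Pow(2, Rational(1, 2))), 2)))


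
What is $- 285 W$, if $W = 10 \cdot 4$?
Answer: $-11400$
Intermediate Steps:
$W = 40$
$- 285 W = \left(-285\right) 40 = -11400$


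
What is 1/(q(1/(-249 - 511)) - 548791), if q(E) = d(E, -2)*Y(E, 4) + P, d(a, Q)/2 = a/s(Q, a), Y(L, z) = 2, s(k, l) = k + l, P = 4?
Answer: -1521/834705023 ≈ -1.8222e-6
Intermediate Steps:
d(a, Q) = 2*a/(Q + a) (d(a, Q) = 2*(a/(Q + a)) = 2*a/(Q + a))
q(E) = 4 + 4*E/(-2 + E) (q(E) = (2*E/(-2 + E))*2 + 4 = 4*E/(-2 + E) + 4 = 4 + 4*E/(-2 + E))
1/(q(1/(-249 - 511)) - 548791) = 1/(8*(-1 + 1/(-249 - 511))/(-2 + 1/(-249 - 511)) - 548791) = 1/(8*(-1 + 1/(-760))/(-2 + 1/(-760)) - 548791) = 1/(8*(-1 - 1/760)/(-2 - 1/760) - 548791) = 1/(8*(-761/760)/(-1521/760) - 548791) = 1/(8*(-760/1521)*(-761/760) - 548791) = 1/(6088/1521 - 548791) = 1/(-834705023/1521) = -1521/834705023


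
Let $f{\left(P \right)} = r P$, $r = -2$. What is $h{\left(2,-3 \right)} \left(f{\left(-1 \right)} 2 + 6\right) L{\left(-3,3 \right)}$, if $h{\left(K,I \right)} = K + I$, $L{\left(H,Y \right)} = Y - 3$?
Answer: $0$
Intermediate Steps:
$f{\left(P \right)} = - 2 P$
$L{\left(H,Y \right)} = -3 + Y$
$h{\left(K,I \right)} = I + K$
$h{\left(2,-3 \right)} \left(f{\left(-1 \right)} 2 + 6\right) L{\left(-3,3 \right)} = \left(-3 + 2\right) \left(\left(-2\right) \left(-1\right) 2 + 6\right) \left(-3 + 3\right) = - (2 \cdot 2 + 6) 0 = - (4 + 6) 0 = \left(-1\right) 10 \cdot 0 = \left(-10\right) 0 = 0$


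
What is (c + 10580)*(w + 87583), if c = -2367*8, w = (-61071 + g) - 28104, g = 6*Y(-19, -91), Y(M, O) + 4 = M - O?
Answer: 9893504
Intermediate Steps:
Y(M, O) = -4 + M - O (Y(M, O) = -4 + (M - O) = -4 + M - O)
g = 408 (g = 6*(-4 - 19 - 1*(-91)) = 6*(-4 - 19 + 91) = 6*68 = 408)
w = -88767 (w = (-61071 + 408) - 28104 = -60663 - 28104 = -88767)
c = -18936
(c + 10580)*(w + 87583) = (-18936 + 10580)*(-88767 + 87583) = -8356*(-1184) = 9893504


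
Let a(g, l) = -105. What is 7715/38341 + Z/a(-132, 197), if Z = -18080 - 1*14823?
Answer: 1262343998/4025805 ≈ 313.56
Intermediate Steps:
Z = -32903 (Z = -18080 - 14823 = -32903)
7715/38341 + Z/a(-132, 197) = 7715/38341 - 32903/(-105) = 7715*(1/38341) - 32903*(-1/105) = 7715/38341 + 32903/105 = 1262343998/4025805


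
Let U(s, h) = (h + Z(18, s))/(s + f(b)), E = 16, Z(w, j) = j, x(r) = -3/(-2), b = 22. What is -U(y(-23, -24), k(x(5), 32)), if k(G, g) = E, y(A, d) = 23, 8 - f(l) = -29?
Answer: -13/20 ≈ -0.65000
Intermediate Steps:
x(r) = 3/2 (x(r) = -3*(-½) = 3/2)
f(l) = 37 (f(l) = 8 - 1*(-29) = 8 + 29 = 37)
k(G, g) = 16
U(s, h) = (h + s)/(37 + s) (U(s, h) = (h + s)/(s + 37) = (h + s)/(37 + s))
-U(y(-23, -24), k(x(5), 32)) = -(16 + 23)/(37 + 23) = -39/60 = -1*13/20 = -13/20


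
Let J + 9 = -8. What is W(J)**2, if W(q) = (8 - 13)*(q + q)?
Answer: 28900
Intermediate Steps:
J = -17 (J = -9 - 8 = -17)
W(q) = -10*q
W(J)**2 = (-10*(-17))**2 = 170**2 = 28900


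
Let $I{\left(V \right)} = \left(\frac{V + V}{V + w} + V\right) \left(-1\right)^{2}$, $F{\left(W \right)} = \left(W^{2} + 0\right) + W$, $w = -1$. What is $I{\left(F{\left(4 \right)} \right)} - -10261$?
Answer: $\frac{195379}{19} \approx 10283.0$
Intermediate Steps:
$F{\left(W \right)} = W + W^{2}$ ($F{\left(W \right)} = W^{2} + W = W + W^{2}$)
$I{\left(V \right)} = V + \frac{2 V}{-1 + V}$ ($I{\left(V \right)} = \left(\frac{V + V}{V - 1} + V\right) \left(-1\right)^{2} = \left(\frac{2 V}{-1 + V} + V\right) 1 = \left(V + \frac{2 V}{-1 + V}\right) 1 = V + \frac{2 V}{-1 + V}$)
$I{\left(F{\left(4 \right)} \right)} - -10261 = \frac{4 \left(1 + 4\right) \left(1 + 4 \left(1 + 4\right)\right)}{-1 + 4 \left(1 + 4\right)} - -10261 = \frac{4 \cdot 5 \left(1 + 4 \cdot 5\right)}{-1 + 4 \cdot 5} + 10261 = \frac{20 \left(1 + 20\right)}{-1 + 20} + 10261 = 20 \cdot \frac{1}{19} \cdot 21 + 10261 = \frac{420}{19} + 10261 = \frac{195379}{19}$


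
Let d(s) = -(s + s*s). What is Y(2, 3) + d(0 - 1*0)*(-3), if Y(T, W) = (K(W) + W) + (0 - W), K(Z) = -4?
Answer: -4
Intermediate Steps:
Y(T, W) = -4 (Y(T, W) = (-4 + W) + (0 - W) = (-4 + W) - W = -4)
d(s) = -s - s² (d(s) = -(s + s²) = -s - s²)
Y(2, 3) + d(0 - 1*0)*(-3) = -4 - (0 - 1*0)*(1 + (0 - 1*0))*(-3) = -4 - (0 + 0)*(1 + (0 + 0))*(-3) = -4 - 1*0*(1 + 0)*(-3) = -4 - 1*0*1*(-3) = -4 + 0*(-3) = -4 + 0 = -4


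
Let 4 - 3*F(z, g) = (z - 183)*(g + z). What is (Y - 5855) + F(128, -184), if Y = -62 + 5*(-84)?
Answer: -22087/3 ≈ -7362.3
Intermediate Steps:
Y = -482 (Y = -62 - 420 = -482)
F(z, g) = 4/3 - (-183 + z)*(g + z)/3 (F(z, g) = 4/3 - (z - 183)*(g + z)/3 = 4/3 - (-183 + z)*(g + z)/3)
(Y - 5855) + F(128, -184) = (-482 - 5855) + (4/3 + 61*(-184) + 61*128 - ⅓*128² - ⅓*(-184)*128) = -6337 + (4/3 - 11224 + 7808 - ⅓*16384 + 23552/3) = -6337 + (4/3 - 11224 + 7808 - 16384/3 + 23552/3) = -6337 - 3076/3 = -22087/3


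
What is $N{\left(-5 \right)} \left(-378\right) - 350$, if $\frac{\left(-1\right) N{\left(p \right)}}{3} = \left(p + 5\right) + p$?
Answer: $-6020$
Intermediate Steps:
$N{\left(p \right)} = -15 - 6 p$ ($N{\left(p \right)} = - 3 \left(\left(p + 5\right) + p\right) = - 3 \left(\left(5 + p\right) + p\right) = - 3 \left(5 + 2 p\right) = -15 - 6 p$)
$N{\left(-5 \right)} \left(-378\right) - 350 = \left(-15 - -30\right) \left(-378\right) - 350 = \left(-15 + 30\right) \left(-378\right) - 350 = 15 \left(-378\right) - 350 = -5670 - 350 = -6020$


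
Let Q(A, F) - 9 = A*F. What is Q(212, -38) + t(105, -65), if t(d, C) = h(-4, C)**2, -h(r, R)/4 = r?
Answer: -7791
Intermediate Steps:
Q(A, F) = 9 + A*F
h(r, R) = -4*r
t(d, C) = 256 (t(d, C) = (-4*(-4))**2 = 16**2 = 256)
Q(212, -38) + t(105, -65) = (9 + 212*(-38)) + 256 = (9 - 8056) + 256 = -8047 + 256 = -7791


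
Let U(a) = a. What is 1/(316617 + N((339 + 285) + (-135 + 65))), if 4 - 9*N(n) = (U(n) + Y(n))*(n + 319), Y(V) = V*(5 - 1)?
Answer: 9/431347 ≈ 2.0865e-5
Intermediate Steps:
Y(V) = 4*V (Y(V) = V*4 = 4*V)
N(n) = 4/9 - 5*n*(319 + n)/9 (N(n) = 4/9 - (n + 4*n)*(n + 319)/9 = 4/9 - 5*n*(319 + n)/9)
1/(316617 + N((339 + 285) + (-135 + 65))) = 1/(316617 + (4/9 - 1595*((339 + 285) + (-135 + 65))/9 - 5*((339 + 285) + (-135 + 65))**2/9)) = 1/(316617 + (4/9 - 1595*(624 - 70)/9 - 5*(624 - 70)**2/9)) = 1/(316617 + (4/9 - 1595/9*554 - 5/9*554**2)) = 1/(316617 + (4/9 - 883630/9 - 5/9*306916)) = 1/(316617 + (4/9 - 883630/9 - 1534580/9)) = 1/(316617 - 2418206/9) = 1/(431347/9) = 9/431347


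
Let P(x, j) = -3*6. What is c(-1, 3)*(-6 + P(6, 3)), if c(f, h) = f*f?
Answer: -24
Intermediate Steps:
P(x, j) = -18
c(f, h) = f**2
c(-1, 3)*(-6 + P(6, 3)) = (-1)**2*(-6 - 18) = 1*(-24) = -24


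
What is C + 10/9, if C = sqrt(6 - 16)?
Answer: 10/9 + I*sqrt(10) ≈ 1.1111 + 3.1623*I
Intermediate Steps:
C = I*sqrt(10) (C = sqrt(-10) = I*sqrt(10) ≈ 3.1623*I)
C + 10/9 = I*sqrt(10) + 10/9 = 10/9 + I*sqrt(10)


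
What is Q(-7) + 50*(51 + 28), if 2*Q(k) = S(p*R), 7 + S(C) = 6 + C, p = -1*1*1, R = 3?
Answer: 3948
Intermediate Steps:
p = -1 (p = -1*1 = -1)
S(C) = -1 + C (S(C) = -7 + (6 + C) = -1 + C)
Q(k) = -2 (Q(k) = (-1 - 1*3)/2 = (-1 - 3)/2 = (½)*(-4) = -2)
Q(-7) + 50*(51 + 28) = -2 + 50*(51 + 28) = -2 + 50*79 = -2 + 3950 = 3948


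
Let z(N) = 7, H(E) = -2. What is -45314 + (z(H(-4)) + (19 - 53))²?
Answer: -44585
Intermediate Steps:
-45314 + (z(H(-4)) + (19 - 53))² = -45314 + (7 + (19 - 53))² = -45314 + (7 - 34)² = -45314 + (-27)² = -45314 + 729 = -44585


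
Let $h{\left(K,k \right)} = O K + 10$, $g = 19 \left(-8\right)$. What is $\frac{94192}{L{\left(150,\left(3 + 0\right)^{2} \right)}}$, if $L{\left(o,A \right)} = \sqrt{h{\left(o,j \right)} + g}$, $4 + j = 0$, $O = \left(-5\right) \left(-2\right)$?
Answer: $\frac{6728 \sqrt{1358}}{97} \approx 2556.0$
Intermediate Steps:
$O = 10$
$j = -4$ ($j = -4 + 0 = -4$)
$g = -152$
$h{\left(K,k \right)} = 10 + 10 K$ ($h{\left(K,k \right)} = 10 K + 10 = 10 + 10 K$)
$L{\left(o,A \right)} = \sqrt{-142 + 10 o}$ ($L{\left(o,A \right)} = \sqrt{\left(10 + 10 o\right) - 152} = \sqrt{-142 + 10 o}$)
$\frac{94192}{L{\left(150,\left(3 + 0\right)^{2} \right)}} = \frac{94192}{\sqrt{-142 + 10 \cdot 150}} = \frac{94192}{\sqrt{-142 + 1500}} = \frac{94192}{\sqrt{1358}} = 94192 \frac{\sqrt{1358}}{1358} = \frac{6728 \sqrt{1358}}{97}$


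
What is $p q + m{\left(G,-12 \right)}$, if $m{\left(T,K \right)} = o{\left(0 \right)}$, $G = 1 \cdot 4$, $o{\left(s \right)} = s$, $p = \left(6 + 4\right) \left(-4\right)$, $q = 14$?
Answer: $-560$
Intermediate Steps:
$p = -40$ ($p = 10 \left(-4\right) = -40$)
$G = 4$
$m{\left(T,K \right)} = 0$
$p q + m{\left(G,-12 \right)} = \left(-40\right) 14 + 0 = -560 + 0 = -560$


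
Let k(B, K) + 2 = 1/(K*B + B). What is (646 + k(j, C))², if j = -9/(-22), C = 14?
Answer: 7562389444/18225 ≈ 4.1495e+5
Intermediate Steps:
j = 9/22 (j = -9*(-1/22) = 9/22 ≈ 0.40909)
k(B, K) = -2 + 1/(B + B*K) (k(B, K) = -2 + 1/(K*B + B) = -2 + 1/(B*K + B) = -2 + 1/(B + B*K))
(646 + k(j, C))² = (646 + (1 - 2*9/22 - 2*9/22*14)/((9/22)*(1 + 14)))² = (646 + (22/9)*(1 - 9/11 - 126/11)/15)² = (646 + (22/9)*(1/15)*(-124/11))² = (646 - 248/135)² = (86962/135)² = 7562389444/18225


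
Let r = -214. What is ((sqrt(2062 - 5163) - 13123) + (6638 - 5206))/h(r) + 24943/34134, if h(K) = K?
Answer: 101099599/1826169 - I*sqrt(3101)/214 ≈ 55.362 - 0.26022*I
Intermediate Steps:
((sqrt(2062 - 5163) - 13123) + (6638 - 5206))/h(r) + 24943/34134 = ((sqrt(2062 - 5163) - 13123) + (6638 - 5206))/(-214) + 24943/34134 = ((sqrt(-3101) - 13123) + 1432)*(-1/214) + 24943*(1/34134) = ((I*sqrt(3101) - 13123) + 1432)*(-1/214) + 24943/34134 = ((-13123 + I*sqrt(3101)) + 1432)*(-1/214) + 24943/34134 = (-11691 + I*sqrt(3101))*(-1/214) + 24943/34134 = (11691/214 - I*sqrt(3101)/214) + 24943/34134 = 101099599/1826169 - I*sqrt(3101)/214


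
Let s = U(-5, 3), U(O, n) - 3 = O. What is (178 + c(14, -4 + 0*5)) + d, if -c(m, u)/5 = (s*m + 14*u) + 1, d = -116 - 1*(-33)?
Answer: 510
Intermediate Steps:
U(O, n) = 3 + O
d = -83 (d = -116 + 33 = -83)
s = -2 (s = 3 - 5 = -2)
c(m, u) = -5 - 70*u + 10*m (c(m, u) = -5*((-2*m + 14*u) + 1) = -5*(1 - 2*m + 14*u) = -5 - 70*u + 10*m)
(178 + c(14, -4 + 0*5)) + d = (178 + (-5 - 70*(-4 + 0*5) + 10*14)) - 83 = (178 + (-5 - 70*(-4 + 0) + 140)) - 83 = (178 + (-5 - 70*(-4) + 140)) - 83 = (178 + (-5 + 280 + 140)) - 83 = (178 + 415) - 83 = 593 - 83 = 510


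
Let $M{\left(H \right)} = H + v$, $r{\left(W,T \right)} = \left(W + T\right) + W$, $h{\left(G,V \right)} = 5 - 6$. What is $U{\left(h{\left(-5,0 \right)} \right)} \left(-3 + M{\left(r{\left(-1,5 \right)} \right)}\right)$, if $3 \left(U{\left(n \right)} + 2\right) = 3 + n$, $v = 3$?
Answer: $-4$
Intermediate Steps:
$h{\left(G,V \right)} = -1$ ($h{\left(G,V \right)} = 5 - 6 = -1$)
$r{\left(W,T \right)} = T + 2 W$ ($r{\left(W,T \right)} = \left(T + W\right) + W = T + 2 W$)
$M{\left(H \right)} = 3 + H$ ($M{\left(H \right)} = H + 3 = 3 + H$)
$U{\left(n \right)} = -1 + \frac{n}{3}$ ($U{\left(n \right)} = -2 + \frac{3 + n}{3} = -2 + \left(1 + \frac{n}{3}\right) = -1 + \frac{n}{3}$)
$U{\left(h{\left(-5,0 \right)} \right)} \left(-3 + M{\left(r{\left(-1,5 \right)} \right)}\right) = \left(-1 + \frac{1}{3} \left(-1\right)\right) \left(-3 + \left(3 + \left(5 + 2 \left(-1\right)\right)\right)\right) = \left(-1 - \frac{1}{3}\right) \left(-3 + \left(3 + \left(5 - 2\right)\right)\right) = - \frac{4 \left(-3 + \left(3 + 3\right)\right)}{3} = - \frac{4 \left(-3 + 6\right)}{3} = \left(- \frac{4}{3}\right) 3 = -4$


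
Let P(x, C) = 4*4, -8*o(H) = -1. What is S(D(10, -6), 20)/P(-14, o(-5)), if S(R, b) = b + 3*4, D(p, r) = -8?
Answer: 2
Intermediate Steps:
o(H) = ⅛ (o(H) = -⅛*(-1) = ⅛)
P(x, C) = 16
S(R, b) = 12 + b (S(R, b) = b + 12 = 12 + b)
S(D(10, -6), 20)/P(-14, o(-5)) = (12 + 20)/16 = 32*(1/16) = 2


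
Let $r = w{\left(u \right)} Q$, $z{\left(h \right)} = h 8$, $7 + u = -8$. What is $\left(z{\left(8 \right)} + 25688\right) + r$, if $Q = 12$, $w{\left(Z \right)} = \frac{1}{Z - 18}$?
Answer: $\frac{283268}{11} \approx 25752.0$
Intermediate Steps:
$u = -15$ ($u = -7 - 8 = -15$)
$w{\left(Z \right)} = \frac{1}{-18 + Z}$
$z{\left(h \right)} = 8 h$
$r = - \frac{4}{11}$ ($r = \frac{1}{-18 - 15} \cdot 12 = \frac{1}{-33} \cdot 12 = \left(- \frac{1}{33}\right) 12 = - \frac{4}{11} \approx -0.36364$)
$\left(z{\left(8 \right)} + 25688\right) + r = \left(8 \cdot 8 + 25688\right) - \frac{4}{11} = \left(64 + 25688\right) - \frac{4}{11} = 25752 - \frac{4}{11} = \frac{283268}{11}$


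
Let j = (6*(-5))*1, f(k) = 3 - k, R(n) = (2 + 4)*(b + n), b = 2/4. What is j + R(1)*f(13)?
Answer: -120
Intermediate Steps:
b = ½ (b = 2*(¼) = ½ ≈ 0.50000)
R(n) = 3 + 6*n (R(n) = (2 + 4)*(½ + n) = 6*(½ + n) = 3 + 6*n)
j = -30 (j = -30*1 = -30)
j + R(1)*f(13) = -30 + (3 + 6*1)*(3 - 1*13) = -30 + (3 + 6)*(3 - 13) = -30 + 9*(-10) = -30 - 90 = -120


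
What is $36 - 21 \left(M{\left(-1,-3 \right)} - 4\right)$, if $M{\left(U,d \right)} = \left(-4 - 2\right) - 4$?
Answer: $330$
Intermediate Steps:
$M{\left(U,d \right)} = -10$ ($M{\left(U,d \right)} = -6 - 4 = -10$)
$36 - 21 \left(M{\left(-1,-3 \right)} - 4\right) = 36 - 21 \left(-10 - 4\right) = 36 - -294 = 36 + 294 = 330$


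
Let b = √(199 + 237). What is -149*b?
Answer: -298*√109 ≈ -3111.2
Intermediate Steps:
b = 2*√109 (b = √436 = 2*√109 ≈ 20.881)
-149*b = -298*√109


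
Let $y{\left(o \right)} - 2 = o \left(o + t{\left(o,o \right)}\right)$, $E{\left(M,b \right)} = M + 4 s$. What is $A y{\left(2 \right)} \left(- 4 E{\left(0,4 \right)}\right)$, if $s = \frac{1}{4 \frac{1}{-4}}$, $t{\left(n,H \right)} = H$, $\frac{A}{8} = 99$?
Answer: $126720$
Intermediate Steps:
$A = 792$ ($A = 8 \cdot 99 = 792$)
$s = -1$ ($s = \frac{1}{4 \left(- \frac{1}{4}\right)} = \frac{1}{-1} = -1$)
$E{\left(M,b \right)} = -4 + M$ ($E{\left(M,b \right)} = M + 4 \left(-1\right) = M - 4 = -4 + M$)
$y{\left(o \right)} = 2 + 2 o^{2}$ ($y{\left(o \right)} = 2 + o \left(o + o\right) = 2 + o 2 o = 2 + 2 o^{2}$)
$A y{\left(2 \right)} \left(- 4 E{\left(0,4 \right)}\right) = 792 \left(2 + 2 \cdot 2^{2}\right) \left(- 4 \left(-4 + 0\right)\right) = 792 \left(2 + 2 \cdot 4\right) \left(\left(-4\right) \left(-4\right)\right) = 792 \left(2 + 8\right) 16 = 792 \cdot 10 \cdot 16 = 7920 \cdot 16 = 126720$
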